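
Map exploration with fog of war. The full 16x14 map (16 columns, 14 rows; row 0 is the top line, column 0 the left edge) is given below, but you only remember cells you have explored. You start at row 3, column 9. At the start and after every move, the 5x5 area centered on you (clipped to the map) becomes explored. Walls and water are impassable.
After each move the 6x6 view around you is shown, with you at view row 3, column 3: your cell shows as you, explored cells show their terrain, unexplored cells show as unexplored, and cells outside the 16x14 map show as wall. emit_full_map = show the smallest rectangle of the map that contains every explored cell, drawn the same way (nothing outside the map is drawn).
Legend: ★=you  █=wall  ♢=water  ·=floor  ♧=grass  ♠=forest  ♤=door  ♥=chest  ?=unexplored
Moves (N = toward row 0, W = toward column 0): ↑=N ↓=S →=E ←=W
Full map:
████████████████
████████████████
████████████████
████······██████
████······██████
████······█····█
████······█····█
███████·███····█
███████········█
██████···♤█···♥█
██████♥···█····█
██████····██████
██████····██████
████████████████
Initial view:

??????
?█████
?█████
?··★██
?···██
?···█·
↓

?█████
?█████
?···██
?··★██
?···█·
?···█·

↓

?█████
?···██
?···██
?··★█·
?···█·
?·███·

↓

?···██
?···██
?···█·
?··★█·
?·███·
?·····

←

??···█
?····█
?····█
?··★·█
?█·███
?█····

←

???···
?·····
?·····
?··★··
?██·██
?██···

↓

?·····
?·····
?·····
?██★██
?██···
?█···♤

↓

?·····
?·····
?██·██
?██★··
?█···♤
?█♥···

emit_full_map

??█████
??█████
??···██
·····██
·····█·
·····█·
██·███·
██★····
█···♤??
█♥···??

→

·····█
·····█
██·███
██·★··
█···♤█
█♥···█

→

····█·
····█·
█·███·
█··★··
···♤█·
♥···█·

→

···█·?
···█··
·███··
···★··
··♤█··
···█··

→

··█·??
··█···
███···
···★··
·♤█···
··█···

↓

··█···
███···
······
·♤█★··
··█···
?·████

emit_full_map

??█████??
??█████??
??···██??
·····██??
·····█·??
·····█···
██·███···
██·······
█···♤█★··
█♥···█···
????·████


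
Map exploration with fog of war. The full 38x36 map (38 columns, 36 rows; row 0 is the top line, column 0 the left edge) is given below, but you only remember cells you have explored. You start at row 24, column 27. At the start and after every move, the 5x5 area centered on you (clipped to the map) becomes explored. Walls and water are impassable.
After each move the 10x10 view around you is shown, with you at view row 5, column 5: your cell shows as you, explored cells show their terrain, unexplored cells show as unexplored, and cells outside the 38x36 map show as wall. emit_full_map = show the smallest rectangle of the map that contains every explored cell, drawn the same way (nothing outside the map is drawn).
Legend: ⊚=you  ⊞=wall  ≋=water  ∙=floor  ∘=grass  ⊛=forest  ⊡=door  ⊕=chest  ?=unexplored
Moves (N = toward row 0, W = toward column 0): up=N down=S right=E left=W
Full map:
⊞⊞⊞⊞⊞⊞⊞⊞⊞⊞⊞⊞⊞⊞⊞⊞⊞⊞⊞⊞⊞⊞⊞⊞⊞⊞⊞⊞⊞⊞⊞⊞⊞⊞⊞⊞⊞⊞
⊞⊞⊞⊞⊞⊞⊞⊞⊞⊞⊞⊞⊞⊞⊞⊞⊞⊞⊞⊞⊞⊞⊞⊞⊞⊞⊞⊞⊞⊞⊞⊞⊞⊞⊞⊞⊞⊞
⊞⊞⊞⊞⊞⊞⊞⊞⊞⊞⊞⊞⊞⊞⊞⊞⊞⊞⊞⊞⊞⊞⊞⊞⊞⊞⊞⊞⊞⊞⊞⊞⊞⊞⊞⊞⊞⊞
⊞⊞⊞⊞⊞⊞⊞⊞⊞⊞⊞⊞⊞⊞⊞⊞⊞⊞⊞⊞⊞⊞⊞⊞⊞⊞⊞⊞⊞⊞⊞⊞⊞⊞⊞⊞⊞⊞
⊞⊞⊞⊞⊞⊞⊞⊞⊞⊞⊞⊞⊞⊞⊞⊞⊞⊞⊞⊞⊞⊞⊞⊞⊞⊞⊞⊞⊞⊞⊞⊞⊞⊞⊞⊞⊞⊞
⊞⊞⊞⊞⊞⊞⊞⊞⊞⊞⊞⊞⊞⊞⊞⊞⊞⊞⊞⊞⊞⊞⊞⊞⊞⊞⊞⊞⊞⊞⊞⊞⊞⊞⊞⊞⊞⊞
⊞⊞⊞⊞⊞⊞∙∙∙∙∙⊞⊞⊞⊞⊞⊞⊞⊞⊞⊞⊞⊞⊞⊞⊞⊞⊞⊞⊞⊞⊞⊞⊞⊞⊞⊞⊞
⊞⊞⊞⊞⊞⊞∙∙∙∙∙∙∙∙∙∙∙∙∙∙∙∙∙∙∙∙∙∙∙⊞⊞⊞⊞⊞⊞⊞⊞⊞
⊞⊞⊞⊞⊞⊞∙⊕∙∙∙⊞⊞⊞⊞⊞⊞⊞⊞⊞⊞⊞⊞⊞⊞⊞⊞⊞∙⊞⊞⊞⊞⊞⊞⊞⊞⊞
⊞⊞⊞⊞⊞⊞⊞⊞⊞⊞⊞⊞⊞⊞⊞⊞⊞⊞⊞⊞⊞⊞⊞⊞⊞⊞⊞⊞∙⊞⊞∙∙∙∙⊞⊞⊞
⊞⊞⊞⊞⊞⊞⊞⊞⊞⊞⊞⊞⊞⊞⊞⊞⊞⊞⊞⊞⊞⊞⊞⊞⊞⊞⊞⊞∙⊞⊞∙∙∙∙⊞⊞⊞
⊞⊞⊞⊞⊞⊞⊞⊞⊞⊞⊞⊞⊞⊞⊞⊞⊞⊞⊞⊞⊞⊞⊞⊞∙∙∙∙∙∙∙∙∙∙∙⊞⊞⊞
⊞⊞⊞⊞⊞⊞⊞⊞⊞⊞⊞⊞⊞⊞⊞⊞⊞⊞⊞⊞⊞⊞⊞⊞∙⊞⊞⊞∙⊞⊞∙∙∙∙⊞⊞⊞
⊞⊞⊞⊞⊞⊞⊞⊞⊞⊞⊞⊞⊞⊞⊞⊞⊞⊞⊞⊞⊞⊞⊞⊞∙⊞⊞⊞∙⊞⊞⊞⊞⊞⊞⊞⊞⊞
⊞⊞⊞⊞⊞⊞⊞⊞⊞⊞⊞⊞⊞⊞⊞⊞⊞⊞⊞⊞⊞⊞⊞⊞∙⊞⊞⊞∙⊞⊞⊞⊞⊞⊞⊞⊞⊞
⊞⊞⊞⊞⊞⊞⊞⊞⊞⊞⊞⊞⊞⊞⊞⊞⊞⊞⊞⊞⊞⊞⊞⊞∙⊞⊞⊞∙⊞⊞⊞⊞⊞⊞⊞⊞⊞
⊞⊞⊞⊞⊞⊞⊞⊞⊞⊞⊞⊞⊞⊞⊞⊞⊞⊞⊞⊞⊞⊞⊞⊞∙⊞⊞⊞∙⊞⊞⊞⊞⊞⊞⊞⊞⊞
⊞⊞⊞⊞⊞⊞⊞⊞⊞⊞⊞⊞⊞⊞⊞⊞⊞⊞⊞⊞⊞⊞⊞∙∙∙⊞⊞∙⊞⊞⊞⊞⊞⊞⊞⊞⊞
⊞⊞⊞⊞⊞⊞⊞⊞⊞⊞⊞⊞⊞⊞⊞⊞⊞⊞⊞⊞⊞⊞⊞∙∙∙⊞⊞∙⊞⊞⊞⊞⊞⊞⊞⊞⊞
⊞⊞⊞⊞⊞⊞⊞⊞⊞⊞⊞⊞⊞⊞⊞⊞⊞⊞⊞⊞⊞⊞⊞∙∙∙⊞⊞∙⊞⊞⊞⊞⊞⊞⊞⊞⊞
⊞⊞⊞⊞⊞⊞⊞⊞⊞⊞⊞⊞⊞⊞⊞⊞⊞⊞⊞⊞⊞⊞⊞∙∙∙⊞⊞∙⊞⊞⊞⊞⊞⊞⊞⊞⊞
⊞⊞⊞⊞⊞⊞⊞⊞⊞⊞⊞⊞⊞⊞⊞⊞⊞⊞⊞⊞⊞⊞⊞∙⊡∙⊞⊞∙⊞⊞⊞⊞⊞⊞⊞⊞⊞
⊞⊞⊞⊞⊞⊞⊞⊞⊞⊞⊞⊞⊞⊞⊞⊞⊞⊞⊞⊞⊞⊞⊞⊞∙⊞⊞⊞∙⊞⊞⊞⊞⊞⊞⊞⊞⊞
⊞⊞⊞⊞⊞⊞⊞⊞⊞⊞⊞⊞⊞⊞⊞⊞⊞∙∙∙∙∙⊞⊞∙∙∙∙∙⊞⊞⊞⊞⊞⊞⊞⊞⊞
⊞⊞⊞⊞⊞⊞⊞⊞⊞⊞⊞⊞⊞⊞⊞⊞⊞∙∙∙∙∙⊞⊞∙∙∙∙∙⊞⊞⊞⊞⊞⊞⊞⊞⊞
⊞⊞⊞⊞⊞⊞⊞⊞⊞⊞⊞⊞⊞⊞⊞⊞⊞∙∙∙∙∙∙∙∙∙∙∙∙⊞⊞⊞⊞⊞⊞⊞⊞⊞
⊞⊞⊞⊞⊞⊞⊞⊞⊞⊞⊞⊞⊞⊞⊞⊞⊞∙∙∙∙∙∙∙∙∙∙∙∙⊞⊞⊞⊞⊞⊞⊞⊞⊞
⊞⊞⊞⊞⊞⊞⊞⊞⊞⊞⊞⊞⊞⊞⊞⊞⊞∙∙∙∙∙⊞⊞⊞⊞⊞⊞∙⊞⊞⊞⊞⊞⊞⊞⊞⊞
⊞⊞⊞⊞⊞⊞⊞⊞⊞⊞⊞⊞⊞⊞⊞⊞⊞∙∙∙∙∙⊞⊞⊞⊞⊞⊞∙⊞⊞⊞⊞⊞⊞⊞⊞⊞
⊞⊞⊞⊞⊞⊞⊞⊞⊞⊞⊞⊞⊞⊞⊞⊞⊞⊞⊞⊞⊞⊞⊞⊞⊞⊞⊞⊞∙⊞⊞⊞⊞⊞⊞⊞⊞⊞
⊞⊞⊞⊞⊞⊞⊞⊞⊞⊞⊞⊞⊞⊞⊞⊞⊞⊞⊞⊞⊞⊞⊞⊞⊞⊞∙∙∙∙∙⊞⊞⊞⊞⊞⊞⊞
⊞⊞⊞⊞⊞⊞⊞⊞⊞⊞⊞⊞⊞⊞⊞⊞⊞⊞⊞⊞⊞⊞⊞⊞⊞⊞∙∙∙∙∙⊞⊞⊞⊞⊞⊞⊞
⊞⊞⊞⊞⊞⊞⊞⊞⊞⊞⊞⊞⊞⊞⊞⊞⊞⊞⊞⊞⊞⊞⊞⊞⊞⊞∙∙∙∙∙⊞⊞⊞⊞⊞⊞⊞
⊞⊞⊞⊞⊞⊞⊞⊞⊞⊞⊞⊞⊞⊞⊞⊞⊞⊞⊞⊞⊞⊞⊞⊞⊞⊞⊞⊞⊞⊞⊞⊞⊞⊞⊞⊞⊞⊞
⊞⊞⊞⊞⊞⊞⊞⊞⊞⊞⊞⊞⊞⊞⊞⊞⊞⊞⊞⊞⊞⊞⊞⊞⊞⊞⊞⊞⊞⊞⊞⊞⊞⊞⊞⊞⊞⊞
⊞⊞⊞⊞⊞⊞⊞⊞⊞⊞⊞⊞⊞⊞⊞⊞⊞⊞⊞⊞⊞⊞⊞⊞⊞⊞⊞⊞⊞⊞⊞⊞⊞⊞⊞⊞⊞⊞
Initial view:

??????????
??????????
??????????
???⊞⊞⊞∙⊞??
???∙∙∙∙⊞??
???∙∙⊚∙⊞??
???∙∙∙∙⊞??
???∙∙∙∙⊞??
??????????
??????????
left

??????????
??????????
??????????
???∙⊞⊞⊞∙⊞?
???∙∙∙∙∙⊞?
???∙∙⊚∙∙⊞?
???∙∙∙∙∙⊞?
???∙∙∙∙∙⊞?
??????????
??????????

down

??????????
??????????
???∙⊞⊞⊞∙⊞?
???∙∙∙∙∙⊞?
???∙∙∙∙∙⊞?
???∙∙⊚∙∙⊞?
???∙∙∙∙∙⊞?
???⊞⊞⊞⊞∙??
??????????
??????????

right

??????????
??????????
??∙⊞⊞⊞∙⊞??
??∙∙∙∙∙⊞??
??∙∙∙∙∙⊞??
??∙∙∙⊚∙⊞??
??∙∙∙∙∙⊞??
??⊞⊞⊞⊞∙⊞??
??????????
??????????

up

??????????
??????????
??????????
??∙⊞⊞⊞∙⊞??
??∙∙∙∙∙⊞??
??∙∙∙⊚∙⊞??
??∙∙∙∙∙⊞??
??∙∙∙∙∙⊞??
??⊞⊞⊞⊞∙⊞??
??????????

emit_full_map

∙⊞⊞⊞∙⊞
∙∙∙∙∙⊞
∙∙∙⊚∙⊞
∙∙∙∙∙⊞
∙∙∙∙∙⊞
⊞⊞⊞⊞∙⊞

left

??????????
??????????
??????????
???∙⊞⊞⊞∙⊞?
???∙∙∙∙∙⊞?
???∙∙⊚∙∙⊞?
???∙∙∙∙∙⊞?
???∙∙∙∙∙⊞?
???⊞⊞⊞⊞∙⊞?
??????????

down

??????????
??????????
???∙⊞⊞⊞∙⊞?
???∙∙∙∙∙⊞?
???∙∙∙∙∙⊞?
???∙∙⊚∙∙⊞?
???∙∙∙∙∙⊞?
???⊞⊞⊞⊞∙⊞?
??????????
??????????

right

??????????
??????????
??∙⊞⊞⊞∙⊞??
??∙∙∙∙∙⊞??
??∙∙∙∙∙⊞??
??∙∙∙⊚∙⊞??
??∙∙∙∙∙⊞??
??⊞⊞⊞⊞∙⊞??
??????????
??????????

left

??????????
??????????
???∙⊞⊞⊞∙⊞?
???∙∙∙∙∙⊞?
???∙∙∙∙∙⊞?
???∙∙⊚∙∙⊞?
???∙∙∙∙∙⊞?
???⊞⊞⊞⊞∙⊞?
??????????
??????????

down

??????????
???∙⊞⊞⊞∙⊞?
???∙∙∙∙∙⊞?
???∙∙∙∙∙⊞?
???∙∙∙∙∙⊞?
???∙∙⊚∙∙⊞?
???⊞⊞⊞⊞∙⊞?
???⊞⊞⊞⊞∙??
??????????
??????????

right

??????????
??∙⊞⊞⊞∙⊞??
??∙∙∙∙∙⊞??
??∙∙∙∙∙⊞??
??∙∙∙∙∙⊞??
??∙∙∙⊚∙⊞??
??⊞⊞⊞⊞∙⊞??
??⊞⊞⊞⊞∙⊞??
??????????
??????????

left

??????????
???∙⊞⊞⊞∙⊞?
???∙∙∙∙∙⊞?
???∙∙∙∙∙⊞?
???∙∙∙∙∙⊞?
???∙∙⊚∙∙⊞?
???⊞⊞⊞⊞∙⊞?
???⊞⊞⊞⊞∙⊞?
??????????
??????????

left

??????????
????∙⊞⊞⊞∙⊞
????∙∙∙∙∙⊞
???⊞∙∙∙∙∙⊞
???∙∙∙∙∙∙⊞
???∙∙⊚∙∙∙⊞
???⊞⊞⊞⊞⊞∙⊞
???⊞⊞⊞⊞⊞∙⊞
??????????
??????????

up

??????????
??????????
????∙⊞⊞⊞∙⊞
???⊞∙∙∙∙∙⊞
???⊞∙∙∙∙∙⊞
???∙∙⊚∙∙∙⊞
???∙∙∙∙∙∙⊞
???⊞⊞⊞⊞⊞∙⊞
???⊞⊞⊞⊞⊞∙⊞
??????????

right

??????????
??????????
???∙⊞⊞⊞∙⊞?
??⊞∙∙∙∙∙⊞?
??⊞∙∙∙∙∙⊞?
??∙∙∙⊚∙∙⊞?
??∙∙∙∙∙∙⊞?
??⊞⊞⊞⊞⊞∙⊞?
??⊞⊞⊞⊞⊞∙⊞?
??????????

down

??????????
???∙⊞⊞⊞∙⊞?
??⊞∙∙∙∙∙⊞?
??⊞∙∙∙∙∙⊞?
??∙∙∙∙∙∙⊞?
??∙∙∙⊚∙∙⊞?
??⊞⊞⊞⊞⊞∙⊞?
??⊞⊞⊞⊞⊞∙⊞?
??????????
??????????

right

??????????
??∙⊞⊞⊞∙⊞??
?⊞∙∙∙∙∙⊞??
?⊞∙∙∙∙∙⊞??
?∙∙∙∙∙∙⊞??
?∙∙∙∙⊚∙⊞??
?⊞⊞⊞⊞⊞∙⊞??
?⊞⊞⊞⊞⊞∙⊞??
??????????
??????????

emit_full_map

?∙⊞⊞⊞∙⊞
⊞∙∙∙∙∙⊞
⊞∙∙∙∙∙⊞
∙∙∙∙∙∙⊞
∙∙∙∙⊚∙⊞
⊞⊞⊞⊞⊞∙⊞
⊞⊞⊞⊞⊞∙⊞

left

??????????
???∙⊞⊞⊞∙⊞?
??⊞∙∙∙∙∙⊞?
??⊞∙∙∙∙∙⊞?
??∙∙∙∙∙∙⊞?
??∙∙∙⊚∙∙⊞?
??⊞⊞⊞⊞⊞∙⊞?
??⊞⊞⊞⊞⊞∙⊞?
??????????
??????????

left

??????????
????∙⊞⊞⊞∙⊞
???⊞∙∙∙∙∙⊞
???⊞∙∙∙∙∙⊞
???∙∙∙∙∙∙⊞
???∙∙⊚∙∙∙⊞
???⊞⊞⊞⊞⊞∙⊞
???⊞⊞⊞⊞⊞∙⊞
??????????
??????????

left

??????????
?????∙⊞⊞⊞∙
????⊞∙∙∙∙∙
???⊞⊞∙∙∙∙∙
???∙∙∙∙∙∙∙
???∙∙⊚∙∙∙∙
???⊞⊞⊞⊞⊞⊞∙
???⊞⊞⊞⊞⊞⊞∙
??????????
??????????

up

??????????
??????????
?????∙⊞⊞⊞∙
???⊞⊞∙∙∙∙∙
???⊞⊞∙∙∙∙∙
???∙∙⊚∙∙∙∙
???∙∙∙∙∙∙∙
???⊞⊞⊞⊞⊞⊞∙
???⊞⊞⊞⊞⊞⊞∙
??????????

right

??????????
??????????
????∙⊞⊞⊞∙⊞
??⊞⊞∙∙∙∙∙⊞
??⊞⊞∙∙∙∙∙⊞
??∙∙∙⊚∙∙∙⊞
??∙∙∙∙∙∙∙⊞
??⊞⊞⊞⊞⊞⊞∙⊞
??⊞⊞⊞⊞⊞⊞∙⊞
??????????

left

??????????
??????????
?????∙⊞⊞⊞∙
???⊞⊞∙∙∙∙∙
???⊞⊞∙∙∙∙∙
???∙∙⊚∙∙∙∙
???∙∙∙∙∙∙∙
???⊞⊞⊞⊞⊞⊞∙
???⊞⊞⊞⊞⊞⊞∙
??????????

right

??????????
??????????
????∙⊞⊞⊞∙⊞
??⊞⊞∙∙∙∙∙⊞
??⊞⊞∙∙∙∙∙⊞
??∙∙∙⊚∙∙∙⊞
??∙∙∙∙∙∙∙⊞
??⊞⊞⊞⊞⊞⊞∙⊞
??⊞⊞⊞⊞⊞⊞∙⊞
??????????


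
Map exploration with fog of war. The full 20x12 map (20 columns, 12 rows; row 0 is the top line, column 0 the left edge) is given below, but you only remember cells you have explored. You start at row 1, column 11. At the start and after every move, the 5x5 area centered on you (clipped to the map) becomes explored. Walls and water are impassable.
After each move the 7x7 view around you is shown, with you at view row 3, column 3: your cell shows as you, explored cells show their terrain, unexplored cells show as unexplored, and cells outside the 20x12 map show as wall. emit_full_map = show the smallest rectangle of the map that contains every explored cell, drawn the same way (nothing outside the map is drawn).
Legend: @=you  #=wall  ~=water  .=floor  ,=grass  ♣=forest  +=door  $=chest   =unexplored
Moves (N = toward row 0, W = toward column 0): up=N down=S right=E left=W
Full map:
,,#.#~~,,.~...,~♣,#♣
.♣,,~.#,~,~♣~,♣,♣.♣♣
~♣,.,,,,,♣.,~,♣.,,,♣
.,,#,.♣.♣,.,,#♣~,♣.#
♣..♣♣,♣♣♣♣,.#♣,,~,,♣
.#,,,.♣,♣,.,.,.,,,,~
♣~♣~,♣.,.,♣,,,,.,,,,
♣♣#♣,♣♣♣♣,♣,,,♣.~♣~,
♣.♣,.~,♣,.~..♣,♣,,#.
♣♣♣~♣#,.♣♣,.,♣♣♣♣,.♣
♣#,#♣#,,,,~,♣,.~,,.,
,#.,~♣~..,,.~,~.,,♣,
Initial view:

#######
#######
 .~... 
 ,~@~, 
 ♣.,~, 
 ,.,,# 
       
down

#######
 .~... 
 ,~♣~, 
 ♣.@~, 
 ,.,,# 
 ♣,.#♣ 
       

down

 .~... 
 ,~♣~, 
 ♣.,~, 
 ,.@,# 
 ♣,.#♣ 
 ,.,., 
       

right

.~...  
,~♣~,♣ 
♣.,~,♣ 
,.,@#♣ 
♣,.#♣, 
,.,.,. 
       

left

 .~... 
 ,~♣~,♣
 ♣.,~,♣
 ,.@,#♣
 ♣,.#♣,
 ,.,.,.
       

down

 ,~♣~,♣
 ♣.,~,♣
 ,.,,#♣
 ♣,@#♣,
 ,.,.,.
 ,♣,,, 
       

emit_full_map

.~... 
,~♣~,♣
♣.,~,♣
,.,,#♣
♣,@#♣,
,.,.,.
,♣,,, 

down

 ♣.,~,♣
 ,.,,#♣
 ♣,.#♣,
 ,.@.,.
 ,♣,,, 
 ,♣,,, 
       

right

♣.,~,♣ 
,.,,#♣ 
♣,.#♣, 
,.,@,. 
,♣,,,, 
,♣,,,♣ 
       

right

.,~,♣  
.,,#♣~ 
,.#♣,, 
.,.@., 
♣,,,,. 
♣,,,♣. 
       

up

~♣~,♣  
.,~,♣. 
.,,#♣~ 
,.#@,, 
.,.,., 
♣,,,,. 
♣,,,♣. 

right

♣~,♣   
,~,♣., 
,,#♣~, 
.#♣@,~ 
,.,.,, 
,,,,., 
,,,♣.  

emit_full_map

.~...   
,~♣~,♣  
♣.,~,♣.,
,.,,#♣~,
♣,.#♣@,~
,.,.,.,,
,♣,,,,.,
,♣,,,♣. 

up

...    
♣~,♣,♣ 
,~,♣., 
,,#@~, 
.#♣,,~ 
,.,.,, 
,,,,., 

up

#######
...,~♣ 
♣~,♣,♣ 
,~,@., 
,,#♣~, 
.#♣,,~ 
,.,.,, 

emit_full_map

.~...,~♣
,~♣~,♣,♣
♣.,~,@.,
,.,,#♣~,
♣,.#♣,,~
,.,.,.,,
,♣,,,,.,
,♣,,,♣. 


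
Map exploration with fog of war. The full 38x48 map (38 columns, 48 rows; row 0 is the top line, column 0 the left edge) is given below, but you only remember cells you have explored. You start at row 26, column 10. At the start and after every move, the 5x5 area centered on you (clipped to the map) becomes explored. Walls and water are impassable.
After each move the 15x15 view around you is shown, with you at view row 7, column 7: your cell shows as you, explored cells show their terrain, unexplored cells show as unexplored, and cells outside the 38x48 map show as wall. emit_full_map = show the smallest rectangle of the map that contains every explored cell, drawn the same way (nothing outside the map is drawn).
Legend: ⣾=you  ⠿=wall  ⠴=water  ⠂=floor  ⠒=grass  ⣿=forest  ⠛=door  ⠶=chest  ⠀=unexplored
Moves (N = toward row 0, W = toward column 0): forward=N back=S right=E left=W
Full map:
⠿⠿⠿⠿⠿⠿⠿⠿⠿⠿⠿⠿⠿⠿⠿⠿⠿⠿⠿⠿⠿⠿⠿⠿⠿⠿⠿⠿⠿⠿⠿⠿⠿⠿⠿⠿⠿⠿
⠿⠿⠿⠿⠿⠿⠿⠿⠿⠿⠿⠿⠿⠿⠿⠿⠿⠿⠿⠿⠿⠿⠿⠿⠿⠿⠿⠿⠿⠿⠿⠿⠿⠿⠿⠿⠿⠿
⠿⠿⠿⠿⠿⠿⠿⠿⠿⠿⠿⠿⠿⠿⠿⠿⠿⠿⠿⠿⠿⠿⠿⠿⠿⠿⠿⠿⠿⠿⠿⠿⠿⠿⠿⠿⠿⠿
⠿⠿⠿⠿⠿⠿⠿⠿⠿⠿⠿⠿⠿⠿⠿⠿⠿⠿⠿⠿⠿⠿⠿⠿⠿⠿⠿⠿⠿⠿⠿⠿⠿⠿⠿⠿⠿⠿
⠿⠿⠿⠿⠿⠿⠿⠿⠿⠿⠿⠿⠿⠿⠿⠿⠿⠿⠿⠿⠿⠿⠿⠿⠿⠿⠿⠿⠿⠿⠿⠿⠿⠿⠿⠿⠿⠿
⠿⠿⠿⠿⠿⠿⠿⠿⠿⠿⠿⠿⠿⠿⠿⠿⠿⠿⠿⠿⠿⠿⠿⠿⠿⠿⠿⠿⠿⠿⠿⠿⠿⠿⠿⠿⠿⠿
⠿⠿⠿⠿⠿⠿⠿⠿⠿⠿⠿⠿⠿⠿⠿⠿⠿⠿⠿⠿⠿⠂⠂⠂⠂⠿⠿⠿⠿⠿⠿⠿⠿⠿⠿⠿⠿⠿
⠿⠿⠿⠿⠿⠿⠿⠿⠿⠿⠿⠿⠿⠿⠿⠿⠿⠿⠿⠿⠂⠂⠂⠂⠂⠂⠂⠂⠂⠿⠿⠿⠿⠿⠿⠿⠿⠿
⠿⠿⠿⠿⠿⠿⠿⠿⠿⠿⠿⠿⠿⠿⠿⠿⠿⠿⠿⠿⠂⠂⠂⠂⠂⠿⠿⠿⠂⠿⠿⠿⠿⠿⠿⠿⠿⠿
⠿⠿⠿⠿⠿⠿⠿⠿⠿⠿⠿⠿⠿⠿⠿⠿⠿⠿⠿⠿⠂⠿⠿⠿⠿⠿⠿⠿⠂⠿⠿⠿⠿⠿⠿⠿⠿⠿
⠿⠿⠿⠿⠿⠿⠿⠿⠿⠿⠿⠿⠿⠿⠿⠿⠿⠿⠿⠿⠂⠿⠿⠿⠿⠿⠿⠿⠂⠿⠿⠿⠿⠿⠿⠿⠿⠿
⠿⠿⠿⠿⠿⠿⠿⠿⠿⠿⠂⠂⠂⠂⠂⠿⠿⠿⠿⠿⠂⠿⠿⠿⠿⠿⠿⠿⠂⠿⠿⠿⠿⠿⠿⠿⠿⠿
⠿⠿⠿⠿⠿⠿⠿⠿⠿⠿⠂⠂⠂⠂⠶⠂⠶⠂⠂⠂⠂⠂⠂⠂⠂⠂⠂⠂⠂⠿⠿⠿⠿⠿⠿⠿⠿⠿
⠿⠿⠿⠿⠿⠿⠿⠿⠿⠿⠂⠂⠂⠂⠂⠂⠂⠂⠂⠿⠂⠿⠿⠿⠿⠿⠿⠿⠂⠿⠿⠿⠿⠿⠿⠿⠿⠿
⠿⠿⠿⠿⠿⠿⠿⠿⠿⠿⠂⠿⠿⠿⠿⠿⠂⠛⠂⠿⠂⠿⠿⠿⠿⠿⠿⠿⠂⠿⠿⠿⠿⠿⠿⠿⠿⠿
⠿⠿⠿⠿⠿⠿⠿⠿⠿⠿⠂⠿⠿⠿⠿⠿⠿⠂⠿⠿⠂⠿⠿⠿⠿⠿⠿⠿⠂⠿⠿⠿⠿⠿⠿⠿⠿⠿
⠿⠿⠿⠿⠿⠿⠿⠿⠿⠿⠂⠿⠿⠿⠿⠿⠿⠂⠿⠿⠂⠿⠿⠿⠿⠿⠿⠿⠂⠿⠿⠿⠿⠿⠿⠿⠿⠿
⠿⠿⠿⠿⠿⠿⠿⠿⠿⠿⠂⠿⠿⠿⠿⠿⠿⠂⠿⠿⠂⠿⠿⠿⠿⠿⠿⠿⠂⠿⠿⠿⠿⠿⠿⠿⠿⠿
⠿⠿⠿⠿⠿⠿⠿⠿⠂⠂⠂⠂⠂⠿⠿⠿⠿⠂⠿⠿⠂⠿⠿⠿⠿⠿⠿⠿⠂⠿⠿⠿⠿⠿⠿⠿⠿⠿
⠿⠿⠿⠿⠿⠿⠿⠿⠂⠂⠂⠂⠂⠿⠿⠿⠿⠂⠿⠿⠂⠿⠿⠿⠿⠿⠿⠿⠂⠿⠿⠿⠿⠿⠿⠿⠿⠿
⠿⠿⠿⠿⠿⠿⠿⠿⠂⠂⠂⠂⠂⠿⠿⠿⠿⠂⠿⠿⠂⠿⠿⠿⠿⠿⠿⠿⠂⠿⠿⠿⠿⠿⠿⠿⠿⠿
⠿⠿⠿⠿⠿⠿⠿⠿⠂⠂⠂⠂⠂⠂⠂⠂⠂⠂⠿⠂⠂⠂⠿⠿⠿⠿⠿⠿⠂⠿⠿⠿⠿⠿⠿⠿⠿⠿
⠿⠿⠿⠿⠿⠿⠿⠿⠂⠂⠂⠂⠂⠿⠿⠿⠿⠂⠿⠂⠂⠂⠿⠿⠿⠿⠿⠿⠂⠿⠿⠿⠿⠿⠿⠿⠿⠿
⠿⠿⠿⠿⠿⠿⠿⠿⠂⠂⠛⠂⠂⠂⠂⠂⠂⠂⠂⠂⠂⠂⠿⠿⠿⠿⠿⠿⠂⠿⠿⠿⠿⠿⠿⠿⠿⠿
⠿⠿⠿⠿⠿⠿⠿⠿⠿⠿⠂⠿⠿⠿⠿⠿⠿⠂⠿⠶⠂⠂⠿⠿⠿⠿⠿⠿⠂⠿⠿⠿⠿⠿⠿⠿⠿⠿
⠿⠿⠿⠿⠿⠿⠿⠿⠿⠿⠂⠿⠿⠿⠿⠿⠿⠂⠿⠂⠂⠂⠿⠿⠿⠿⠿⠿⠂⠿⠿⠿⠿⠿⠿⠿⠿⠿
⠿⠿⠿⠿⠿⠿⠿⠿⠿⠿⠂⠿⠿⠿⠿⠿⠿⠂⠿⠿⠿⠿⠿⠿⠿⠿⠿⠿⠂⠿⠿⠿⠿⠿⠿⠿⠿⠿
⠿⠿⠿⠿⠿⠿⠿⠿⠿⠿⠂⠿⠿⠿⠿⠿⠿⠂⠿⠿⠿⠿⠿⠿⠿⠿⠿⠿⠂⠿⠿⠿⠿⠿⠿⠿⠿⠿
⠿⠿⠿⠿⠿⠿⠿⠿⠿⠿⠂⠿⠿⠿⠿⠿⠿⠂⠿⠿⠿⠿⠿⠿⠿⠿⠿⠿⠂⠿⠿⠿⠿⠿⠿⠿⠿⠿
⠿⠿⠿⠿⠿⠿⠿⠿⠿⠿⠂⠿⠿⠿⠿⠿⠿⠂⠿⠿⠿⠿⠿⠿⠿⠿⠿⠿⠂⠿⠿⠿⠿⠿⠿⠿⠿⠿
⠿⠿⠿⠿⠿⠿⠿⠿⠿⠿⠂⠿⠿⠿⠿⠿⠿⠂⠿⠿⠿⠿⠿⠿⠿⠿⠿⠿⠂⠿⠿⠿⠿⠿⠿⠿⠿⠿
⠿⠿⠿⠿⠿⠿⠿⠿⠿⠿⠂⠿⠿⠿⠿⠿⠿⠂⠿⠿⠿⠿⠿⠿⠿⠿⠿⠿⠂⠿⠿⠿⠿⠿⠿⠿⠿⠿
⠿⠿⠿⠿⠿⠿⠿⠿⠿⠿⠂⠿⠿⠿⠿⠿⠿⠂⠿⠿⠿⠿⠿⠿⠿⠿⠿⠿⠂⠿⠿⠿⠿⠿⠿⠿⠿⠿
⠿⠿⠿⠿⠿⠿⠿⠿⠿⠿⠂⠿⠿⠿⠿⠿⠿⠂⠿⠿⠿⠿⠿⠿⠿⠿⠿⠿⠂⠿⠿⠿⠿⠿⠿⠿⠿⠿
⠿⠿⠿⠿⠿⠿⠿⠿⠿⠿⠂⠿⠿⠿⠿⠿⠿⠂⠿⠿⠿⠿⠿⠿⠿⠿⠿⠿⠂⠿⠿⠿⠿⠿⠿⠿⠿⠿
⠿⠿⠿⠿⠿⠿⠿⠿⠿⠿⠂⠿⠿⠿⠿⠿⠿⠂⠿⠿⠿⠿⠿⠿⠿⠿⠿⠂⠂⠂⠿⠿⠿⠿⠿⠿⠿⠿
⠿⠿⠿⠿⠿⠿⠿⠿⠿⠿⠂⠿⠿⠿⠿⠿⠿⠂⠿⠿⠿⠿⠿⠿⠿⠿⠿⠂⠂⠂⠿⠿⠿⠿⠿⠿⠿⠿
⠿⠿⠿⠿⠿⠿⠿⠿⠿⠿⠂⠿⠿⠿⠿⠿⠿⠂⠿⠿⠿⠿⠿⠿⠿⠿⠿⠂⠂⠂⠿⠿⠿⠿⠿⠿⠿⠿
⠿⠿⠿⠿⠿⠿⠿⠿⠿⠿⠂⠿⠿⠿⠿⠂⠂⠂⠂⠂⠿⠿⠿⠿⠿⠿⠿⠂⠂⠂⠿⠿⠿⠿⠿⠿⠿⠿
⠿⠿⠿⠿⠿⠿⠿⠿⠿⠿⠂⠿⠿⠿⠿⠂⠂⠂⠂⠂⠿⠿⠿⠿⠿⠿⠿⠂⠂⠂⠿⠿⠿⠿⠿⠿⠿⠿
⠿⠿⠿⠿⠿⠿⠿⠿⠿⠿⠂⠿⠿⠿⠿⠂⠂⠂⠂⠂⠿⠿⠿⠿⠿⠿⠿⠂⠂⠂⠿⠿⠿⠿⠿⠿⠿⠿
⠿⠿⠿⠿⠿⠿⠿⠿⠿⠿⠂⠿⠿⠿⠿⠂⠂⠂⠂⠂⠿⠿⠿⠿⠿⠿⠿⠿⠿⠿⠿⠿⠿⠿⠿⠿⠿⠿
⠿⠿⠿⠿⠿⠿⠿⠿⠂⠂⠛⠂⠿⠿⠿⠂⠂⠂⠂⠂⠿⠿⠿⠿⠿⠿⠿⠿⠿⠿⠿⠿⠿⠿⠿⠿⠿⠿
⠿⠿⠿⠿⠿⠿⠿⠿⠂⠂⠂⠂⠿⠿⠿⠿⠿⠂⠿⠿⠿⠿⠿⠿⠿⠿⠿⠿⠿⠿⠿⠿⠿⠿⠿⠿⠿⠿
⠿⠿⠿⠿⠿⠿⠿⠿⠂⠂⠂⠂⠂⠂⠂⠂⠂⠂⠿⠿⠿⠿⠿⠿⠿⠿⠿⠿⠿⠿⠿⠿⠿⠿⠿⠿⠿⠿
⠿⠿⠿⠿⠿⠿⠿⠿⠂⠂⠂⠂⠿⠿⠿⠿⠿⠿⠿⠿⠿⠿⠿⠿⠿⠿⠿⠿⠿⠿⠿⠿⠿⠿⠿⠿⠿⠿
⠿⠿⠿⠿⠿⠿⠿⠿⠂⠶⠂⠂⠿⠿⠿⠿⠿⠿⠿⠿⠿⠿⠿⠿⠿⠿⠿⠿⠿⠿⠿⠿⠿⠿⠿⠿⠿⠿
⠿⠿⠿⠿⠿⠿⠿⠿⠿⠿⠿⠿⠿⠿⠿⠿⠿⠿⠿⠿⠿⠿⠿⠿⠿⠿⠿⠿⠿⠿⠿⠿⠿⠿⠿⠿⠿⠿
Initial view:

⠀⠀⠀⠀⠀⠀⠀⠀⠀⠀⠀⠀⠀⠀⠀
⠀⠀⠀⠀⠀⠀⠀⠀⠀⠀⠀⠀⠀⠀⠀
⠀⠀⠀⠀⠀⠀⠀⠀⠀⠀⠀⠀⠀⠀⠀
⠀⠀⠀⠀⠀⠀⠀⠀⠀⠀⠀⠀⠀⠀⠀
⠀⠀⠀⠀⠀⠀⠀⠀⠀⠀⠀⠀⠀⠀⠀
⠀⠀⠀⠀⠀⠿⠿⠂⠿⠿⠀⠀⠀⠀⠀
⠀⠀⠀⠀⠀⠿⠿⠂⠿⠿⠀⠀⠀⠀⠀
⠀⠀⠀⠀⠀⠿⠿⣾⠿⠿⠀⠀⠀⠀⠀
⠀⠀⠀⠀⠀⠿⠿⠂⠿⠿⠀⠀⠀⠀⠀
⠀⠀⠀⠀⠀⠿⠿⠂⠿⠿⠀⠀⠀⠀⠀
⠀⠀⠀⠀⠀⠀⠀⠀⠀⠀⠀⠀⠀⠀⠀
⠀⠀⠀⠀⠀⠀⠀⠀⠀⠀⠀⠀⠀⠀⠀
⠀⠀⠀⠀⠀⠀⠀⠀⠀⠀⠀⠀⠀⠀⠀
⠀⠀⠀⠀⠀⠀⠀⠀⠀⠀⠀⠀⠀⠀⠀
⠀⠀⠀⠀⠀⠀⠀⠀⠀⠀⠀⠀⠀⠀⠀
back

⠀⠀⠀⠀⠀⠀⠀⠀⠀⠀⠀⠀⠀⠀⠀
⠀⠀⠀⠀⠀⠀⠀⠀⠀⠀⠀⠀⠀⠀⠀
⠀⠀⠀⠀⠀⠀⠀⠀⠀⠀⠀⠀⠀⠀⠀
⠀⠀⠀⠀⠀⠀⠀⠀⠀⠀⠀⠀⠀⠀⠀
⠀⠀⠀⠀⠀⠿⠿⠂⠿⠿⠀⠀⠀⠀⠀
⠀⠀⠀⠀⠀⠿⠿⠂⠿⠿⠀⠀⠀⠀⠀
⠀⠀⠀⠀⠀⠿⠿⠂⠿⠿⠀⠀⠀⠀⠀
⠀⠀⠀⠀⠀⠿⠿⣾⠿⠿⠀⠀⠀⠀⠀
⠀⠀⠀⠀⠀⠿⠿⠂⠿⠿⠀⠀⠀⠀⠀
⠀⠀⠀⠀⠀⠿⠿⠂⠿⠿⠀⠀⠀⠀⠀
⠀⠀⠀⠀⠀⠀⠀⠀⠀⠀⠀⠀⠀⠀⠀
⠀⠀⠀⠀⠀⠀⠀⠀⠀⠀⠀⠀⠀⠀⠀
⠀⠀⠀⠀⠀⠀⠀⠀⠀⠀⠀⠀⠀⠀⠀
⠀⠀⠀⠀⠀⠀⠀⠀⠀⠀⠀⠀⠀⠀⠀
⠀⠀⠀⠀⠀⠀⠀⠀⠀⠀⠀⠀⠀⠀⠀

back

⠀⠀⠀⠀⠀⠀⠀⠀⠀⠀⠀⠀⠀⠀⠀
⠀⠀⠀⠀⠀⠀⠀⠀⠀⠀⠀⠀⠀⠀⠀
⠀⠀⠀⠀⠀⠀⠀⠀⠀⠀⠀⠀⠀⠀⠀
⠀⠀⠀⠀⠀⠿⠿⠂⠿⠿⠀⠀⠀⠀⠀
⠀⠀⠀⠀⠀⠿⠿⠂⠿⠿⠀⠀⠀⠀⠀
⠀⠀⠀⠀⠀⠿⠿⠂⠿⠿⠀⠀⠀⠀⠀
⠀⠀⠀⠀⠀⠿⠿⠂⠿⠿⠀⠀⠀⠀⠀
⠀⠀⠀⠀⠀⠿⠿⣾⠿⠿⠀⠀⠀⠀⠀
⠀⠀⠀⠀⠀⠿⠿⠂⠿⠿⠀⠀⠀⠀⠀
⠀⠀⠀⠀⠀⠿⠿⠂⠿⠿⠀⠀⠀⠀⠀
⠀⠀⠀⠀⠀⠀⠀⠀⠀⠀⠀⠀⠀⠀⠀
⠀⠀⠀⠀⠀⠀⠀⠀⠀⠀⠀⠀⠀⠀⠀
⠀⠀⠀⠀⠀⠀⠀⠀⠀⠀⠀⠀⠀⠀⠀
⠀⠀⠀⠀⠀⠀⠀⠀⠀⠀⠀⠀⠀⠀⠀
⠀⠀⠀⠀⠀⠀⠀⠀⠀⠀⠀⠀⠀⠀⠀

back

⠀⠀⠀⠀⠀⠀⠀⠀⠀⠀⠀⠀⠀⠀⠀
⠀⠀⠀⠀⠀⠀⠀⠀⠀⠀⠀⠀⠀⠀⠀
⠀⠀⠀⠀⠀⠿⠿⠂⠿⠿⠀⠀⠀⠀⠀
⠀⠀⠀⠀⠀⠿⠿⠂⠿⠿⠀⠀⠀⠀⠀
⠀⠀⠀⠀⠀⠿⠿⠂⠿⠿⠀⠀⠀⠀⠀
⠀⠀⠀⠀⠀⠿⠿⠂⠿⠿⠀⠀⠀⠀⠀
⠀⠀⠀⠀⠀⠿⠿⠂⠿⠿⠀⠀⠀⠀⠀
⠀⠀⠀⠀⠀⠿⠿⣾⠿⠿⠀⠀⠀⠀⠀
⠀⠀⠀⠀⠀⠿⠿⠂⠿⠿⠀⠀⠀⠀⠀
⠀⠀⠀⠀⠀⠿⠿⠂⠿⠿⠀⠀⠀⠀⠀
⠀⠀⠀⠀⠀⠀⠀⠀⠀⠀⠀⠀⠀⠀⠀
⠀⠀⠀⠀⠀⠀⠀⠀⠀⠀⠀⠀⠀⠀⠀
⠀⠀⠀⠀⠀⠀⠀⠀⠀⠀⠀⠀⠀⠀⠀
⠀⠀⠀⠀⠀⠀⠀⠀⠀⠀⠀⠀⠀⠀⠀
⠀⠀⠀⠀⠀⠀⠀⠀⠀⠀⠀⠀⠀⠀⠀

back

⠀⠀⠀⠀⠀⠀⠀⠀⠀⠀⠀⠀⠀⠀⠀
⠀⠀⠀⠀⠀⠿⠿⠂⠿⠿⠀⠀⠀⠀⠀
⠀⠀⠀⠀⠀⠿⠿⠂⠿⠿⠀⠀⠀⠀⠀
⠀⠀⠀⠀⠀⠿⠿⠂⠿⠿⠀⠀⠀⠀⠀
⠀⠀⠀⠀⠀⠿⠿⠂⠿⠿⠀⠀⠀⠀⠀
⠀⠀⠀⠀⠀⠿⠿⠂⠿⠿⠀⠀⠀⠀⠀
⠀⠀⠀⠀⠀⠿⠿⠂⠿⠿⠀⠀⠀⠀⠀
⠀⠀⠀⠀⠀⠿⠿⣾⠿⠿⠀⠀⠀⠀⠀
⠀⠀⠀⠀⠀⠿⠿⠂⠿⠿⠀⠀⠀⠀⠀
⠀⠀⠀⠀⠀⠿⠿⠂⠿⠿⠀⠀⠀⠀⠀
⠀⠀⠀⠀⠀⠀⠀⠀⠀⠀⠀⠀⠀⠀⠀
⠀⠀⠀⠀⠀⠀⠀⠀⠀⠀⠀⠀⠀⠀⠀
⠀⠀⠀⠀⠀⠀⠀⠀⠀⠀⠀⠀⠀⠀⠀
⠀⠀⠀⠀⠀⠀⠀⠀⠀⠀⠀⠀⠀⠀⠀
⠀⠀⠀⠀⠀⠀⠀⠀⠀⠀⠀⠀⠀⠀⠀

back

⠀⠀⠀⠀⠀⠿⠿⠂⠿⠿⠀⠀⠀⠀⠀
⠀⠀⠀⠀⠀⠿⠿⠂⠿⠿⠀⠀⠀⠀⠀
⠀⠀⠀⠀⠀⠿⠿⠂⠿⠿⠀⠀⠀⠀⠀
⠀⠀⠀⠀⠀⠿⠿⠂⠿⠿⠀⠀⠀⠀⠀
⠀⠀⠀⠀⠀⠿⠿⠂⠿⠿⠀⠀⠀⠀⠀
⠀⠀⠀⠀⠀⠿⠿⠂⠿⠿⠀⠀⠀⠀⠀
⠀⠀⠀⠀⠀⠿⠿⠂⠿⠿⠀⠀⠀⠀⠀
⠀⠀⠀⠀⠀⠿⠿⣾⠿⠿⠀⠀⠀⠀⠀
⠀⠀⠀⠀⠀⠿⠿⠂⠿⠿⠀⠀⠀⠀⠀
⠀⠀⠀⠀⠀⠿⠿⠂⠿⠿⠀⠀⠀⠀⠀
⠀⠀⠀⠀⠀⠀⠀⠀⠀⠀⠀⠀⠀⠀⠀
⠀⠀⠀⠀⠀⠀⠀⠀⠀⠀⠀⠀⠀⠀⠀
⠀⠀⠀⠀⠀⠀⠀⠀⠀⠀⠀⠀⠀⠀⠀
⠀⠀⠀⠀⠀⠀⠀⠀⠀⠀⠀⠀⠀⠀⠀
⠀⠀⠀⠀⠀⠀⠀⠀⠀⠀⠀⠀⠀⠀⠀

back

⠀⠀⠀⠀⠀⠿⠿⠂⠿⠿⠀⠀⠀⠀⠀
⠀⠀⠀⠀⠀⠿⠿⠂⠿⠿⠀⠀⠀⠀⠀
⠀⠀⠀⠀⠀⠿⠿⠂⠿⠿⠀⠀⠀⠀⠀
⠀⠀⠀⠀⠀⠿⠿⠂⠿⠿⠀⠀⠀⠀⠀
⠀⠀⠀⠀⠀⠿⠿⠂⠿⠿⠀⠀⠀⠀⠀
⠀⠀⠀⠀⠀⠿⠿⠂⠿⠿⠀⠀⠀⠀⠀
⠀⠀⠀⠀⠀⠿⠿⠂⠿⠿⠀⠀⠀⠀⠀
⠀⠀⠀⠀⠀⠿⠿⣾⠿⠿⠀⠀⠀⠀⠀
⠀⠀⠀⠀⠀⠿⠿⠂⠿⠿⠀⠀⠀⠀⠀
⠀⠀⠀⠀⠀⠿⠿⠂⠿⠿⠀⠀⠀⠀⠀
⠀⠀⠀⠀⠀⠀⠀⠀⠀⠀⠀⠀⠀⠀⠀
⠀⠀⠀⠀⠀⠀⠀⠀⠀⠀⠀⠀⠀⠀⠀
⠀⠀⠀⠀⠀⠀⠀⠀⠀⠀⠀⠀⠀⠀⠀
⠀⠀⠀⠀⠀⠀⠀⠀⠀⠀⠀⠀⠀⠀⠀
⠀⠀⠀⠀⠀⠀⠀⠀⠀⠀⠀⠀⠀⠀⠀

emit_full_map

⠿⠿⠂⠿⠿
⠿⠿⠂⠿⠿
⠿⠿⠂⠿⠿
⠿⠿⠂⠿⠿
⠿⠿⠂⠿⠿
⠿⠿⠂⠿⠿
⠿⠿⠂⠿⠿
⠿⠿⠂⠿⠿
⠿⠿⣾⠿⠿
⠿⠿⠂⠿⠿
⠿⠿⠂⠿⠿

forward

⠀⠀⠀⠀⠀⠿⠿⠂⠿⠿⠀⠀⠀⠀⠀
⠀⠀⠀⠀⠀⠿⠿⠂⠿⠿⠀⠀⠀⠀⠀
⠀⠀⠀⠀⠀⠿⠿⠂⠿⠿⠀⠀⠀⠀⠀
⠀⠀⠀⠀⠀⠿⠿⠂⠿⠿⠀⠀⠀⠀⠀
⠀⠀⠀⠀⠀⠿⠿⠂⠿⠿⠀⠀⠀⠀⠀
⠀⠀⠀⠀⠀⠿⠿⠂⠿⠿⠀⠀⠀⠀⠀
⠀⠀⠀⠀⠀⠿⠿⠂⠿⠿⠀⠀⠀⠀⠀
⠀⠀⠀⠀⠀⠿⠿⣾⠿⠿⠀⠀⠀⠀⠀
⠀⠀⠀⠀⠀⠿⠿⠂⠿⠿⠀⠀⠀⠀⠀
⠀⠀⠀⠀⠀⠿⠿⠂⠿⠿⠀⠀⠀⠀⠀
⠀⠀⠀⠀⠀⠿⠿⠂⠿⠿⠀⠀⠀⠀⠀
⠀⠀⠀⠀⠀⠀⠀⠀⠀⠀⠀⠀⠀⠀⠀
⠀⠀⠀⠀⠀⠀⠀⠀⠀⠀⠀⠀⠀⠀⠀
⠀⠀⠀⠀⠀⠀⠀⠀⠀⠀⠀⠀⠀⠀⠀
⠀⠀⠀⠀⠀⠀⠀⠀⠀⠀⠀⠀⠀⠀⠀

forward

⠀⠀⠀⠀⠀⠀⠀⠀⠀⠀⠀⠀⠀⠀⠀
⠀⠀⠀⠀⠀⠿⠿⠂⠿⠿⠀⠀⠀⠀⠀
⠀⠀⠀⠀⠀⠿⠿⠂⠿⠿⠀⠀⠀⠀⠀
⠀⠀⠀⠀⠀⠿⠿⠂⠿⠿⠀⠀⠀⠀⠀
⠀⠀⠀⠀⠀⠿⠿⠂⠿⠿⠀⠀⠀⠀⠀
⠀⠀⠀⠀⠀⠿⠿⠂⠿⠿⠀⠀⠀⠀⠀
⠀⠀⠀⠀⠀⠿⠿⠂⠿⠿⠀⠀⠀⠀⠀
⠀⠀⠀⠀⠀⠿⠿⣾⠿⠿⠀⠀⠀⠀⠀
⠀⠀⠀⠀⠀⠿⠿⠂⠿⠿⠀⠀⠀⠀⠀
⠀⠀⠀⠀⠀⠿⠿⠂⠿⠿⠀⠀⠀⠀⠀
⠀⠀⠀⠀⠀⠿⠿⠂⠿⠿⠀⠀⠀⠀⠀
⠀⠀⠀⠀⠀⠿⠿⠂⠿⠿⠀⠀⠀⠀⠀
⠀⠀⠀⠀⠀⠀⠀⠀⠀⠀⠀⠀⠀⠀⠀
⠀⠀⠀⠀⠀⠀⠀⠀⠀⠀⠀⠀⠀⠀⠀
⠀⠀⠀⠀⠀⠀⠀⠀⠀⠀⠀⠀⠀⠀⠀

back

⠀⠀⠀⠀⠀⠿⠿⠂⠿⠿⠀⠀⠀⠀⠀
⠀⠀⠀⠀⠀⠿⠿⠂⠿⠿⠀⠀⠀⠀⠀
⠀⠀⠀⠀⠀⠿⠿⠂⠿⠿⠀⠀⠀⠀⠀
⠀⠀⠀⠀⠀⠿⠿⠂⠿⠿⠀⠀⠀⠀⠀
⠀⠀⠀⠀⠀⠿⠿⠂⠿⠿⠀⠀⠀⠀⠀
⠀⠀⠀⠀⠀⠿⠿⠂⠿⠿⠀⠀⠀⠀⠀
⠀⠀⠀⠀⠀⠿⠿⠂⠿⠿⠀⠀⠀⠀⠀
⠀⠀⠀⠀⠀⠿⠿⣾⠿⠿⠀⠀⠀⠀⠀
⠀⠀⠀⠀⠀⠿⠿⠂⠿⠿⠀⠀⠀⠀⠀
⠀⠀⠀⠀⠀⠿⠿⠂⠿⠿⠀⠀⠀⠀⠀
⠀⠀⠀⠀⠀⠿⠿⠂⠿⠿⠀⠀⠀⠀⠀
⠀⠀⠀⠀⠀⠀⠀⠀⠀⠀⠀⠀⠀⠀⠀
⠀⠀⠀⠀⠀⠀⠀⠀⠀⠀⠀⠀⠀⠀⠀
⠀⠀⠀⠀⠀⠀⠀⠀⠀⠀⠀⠀⠀⠀⠀
⠀⠀⠀⠀⠀⠀⠀⠀⠀⠀⠀⠀⠀⠀⠀


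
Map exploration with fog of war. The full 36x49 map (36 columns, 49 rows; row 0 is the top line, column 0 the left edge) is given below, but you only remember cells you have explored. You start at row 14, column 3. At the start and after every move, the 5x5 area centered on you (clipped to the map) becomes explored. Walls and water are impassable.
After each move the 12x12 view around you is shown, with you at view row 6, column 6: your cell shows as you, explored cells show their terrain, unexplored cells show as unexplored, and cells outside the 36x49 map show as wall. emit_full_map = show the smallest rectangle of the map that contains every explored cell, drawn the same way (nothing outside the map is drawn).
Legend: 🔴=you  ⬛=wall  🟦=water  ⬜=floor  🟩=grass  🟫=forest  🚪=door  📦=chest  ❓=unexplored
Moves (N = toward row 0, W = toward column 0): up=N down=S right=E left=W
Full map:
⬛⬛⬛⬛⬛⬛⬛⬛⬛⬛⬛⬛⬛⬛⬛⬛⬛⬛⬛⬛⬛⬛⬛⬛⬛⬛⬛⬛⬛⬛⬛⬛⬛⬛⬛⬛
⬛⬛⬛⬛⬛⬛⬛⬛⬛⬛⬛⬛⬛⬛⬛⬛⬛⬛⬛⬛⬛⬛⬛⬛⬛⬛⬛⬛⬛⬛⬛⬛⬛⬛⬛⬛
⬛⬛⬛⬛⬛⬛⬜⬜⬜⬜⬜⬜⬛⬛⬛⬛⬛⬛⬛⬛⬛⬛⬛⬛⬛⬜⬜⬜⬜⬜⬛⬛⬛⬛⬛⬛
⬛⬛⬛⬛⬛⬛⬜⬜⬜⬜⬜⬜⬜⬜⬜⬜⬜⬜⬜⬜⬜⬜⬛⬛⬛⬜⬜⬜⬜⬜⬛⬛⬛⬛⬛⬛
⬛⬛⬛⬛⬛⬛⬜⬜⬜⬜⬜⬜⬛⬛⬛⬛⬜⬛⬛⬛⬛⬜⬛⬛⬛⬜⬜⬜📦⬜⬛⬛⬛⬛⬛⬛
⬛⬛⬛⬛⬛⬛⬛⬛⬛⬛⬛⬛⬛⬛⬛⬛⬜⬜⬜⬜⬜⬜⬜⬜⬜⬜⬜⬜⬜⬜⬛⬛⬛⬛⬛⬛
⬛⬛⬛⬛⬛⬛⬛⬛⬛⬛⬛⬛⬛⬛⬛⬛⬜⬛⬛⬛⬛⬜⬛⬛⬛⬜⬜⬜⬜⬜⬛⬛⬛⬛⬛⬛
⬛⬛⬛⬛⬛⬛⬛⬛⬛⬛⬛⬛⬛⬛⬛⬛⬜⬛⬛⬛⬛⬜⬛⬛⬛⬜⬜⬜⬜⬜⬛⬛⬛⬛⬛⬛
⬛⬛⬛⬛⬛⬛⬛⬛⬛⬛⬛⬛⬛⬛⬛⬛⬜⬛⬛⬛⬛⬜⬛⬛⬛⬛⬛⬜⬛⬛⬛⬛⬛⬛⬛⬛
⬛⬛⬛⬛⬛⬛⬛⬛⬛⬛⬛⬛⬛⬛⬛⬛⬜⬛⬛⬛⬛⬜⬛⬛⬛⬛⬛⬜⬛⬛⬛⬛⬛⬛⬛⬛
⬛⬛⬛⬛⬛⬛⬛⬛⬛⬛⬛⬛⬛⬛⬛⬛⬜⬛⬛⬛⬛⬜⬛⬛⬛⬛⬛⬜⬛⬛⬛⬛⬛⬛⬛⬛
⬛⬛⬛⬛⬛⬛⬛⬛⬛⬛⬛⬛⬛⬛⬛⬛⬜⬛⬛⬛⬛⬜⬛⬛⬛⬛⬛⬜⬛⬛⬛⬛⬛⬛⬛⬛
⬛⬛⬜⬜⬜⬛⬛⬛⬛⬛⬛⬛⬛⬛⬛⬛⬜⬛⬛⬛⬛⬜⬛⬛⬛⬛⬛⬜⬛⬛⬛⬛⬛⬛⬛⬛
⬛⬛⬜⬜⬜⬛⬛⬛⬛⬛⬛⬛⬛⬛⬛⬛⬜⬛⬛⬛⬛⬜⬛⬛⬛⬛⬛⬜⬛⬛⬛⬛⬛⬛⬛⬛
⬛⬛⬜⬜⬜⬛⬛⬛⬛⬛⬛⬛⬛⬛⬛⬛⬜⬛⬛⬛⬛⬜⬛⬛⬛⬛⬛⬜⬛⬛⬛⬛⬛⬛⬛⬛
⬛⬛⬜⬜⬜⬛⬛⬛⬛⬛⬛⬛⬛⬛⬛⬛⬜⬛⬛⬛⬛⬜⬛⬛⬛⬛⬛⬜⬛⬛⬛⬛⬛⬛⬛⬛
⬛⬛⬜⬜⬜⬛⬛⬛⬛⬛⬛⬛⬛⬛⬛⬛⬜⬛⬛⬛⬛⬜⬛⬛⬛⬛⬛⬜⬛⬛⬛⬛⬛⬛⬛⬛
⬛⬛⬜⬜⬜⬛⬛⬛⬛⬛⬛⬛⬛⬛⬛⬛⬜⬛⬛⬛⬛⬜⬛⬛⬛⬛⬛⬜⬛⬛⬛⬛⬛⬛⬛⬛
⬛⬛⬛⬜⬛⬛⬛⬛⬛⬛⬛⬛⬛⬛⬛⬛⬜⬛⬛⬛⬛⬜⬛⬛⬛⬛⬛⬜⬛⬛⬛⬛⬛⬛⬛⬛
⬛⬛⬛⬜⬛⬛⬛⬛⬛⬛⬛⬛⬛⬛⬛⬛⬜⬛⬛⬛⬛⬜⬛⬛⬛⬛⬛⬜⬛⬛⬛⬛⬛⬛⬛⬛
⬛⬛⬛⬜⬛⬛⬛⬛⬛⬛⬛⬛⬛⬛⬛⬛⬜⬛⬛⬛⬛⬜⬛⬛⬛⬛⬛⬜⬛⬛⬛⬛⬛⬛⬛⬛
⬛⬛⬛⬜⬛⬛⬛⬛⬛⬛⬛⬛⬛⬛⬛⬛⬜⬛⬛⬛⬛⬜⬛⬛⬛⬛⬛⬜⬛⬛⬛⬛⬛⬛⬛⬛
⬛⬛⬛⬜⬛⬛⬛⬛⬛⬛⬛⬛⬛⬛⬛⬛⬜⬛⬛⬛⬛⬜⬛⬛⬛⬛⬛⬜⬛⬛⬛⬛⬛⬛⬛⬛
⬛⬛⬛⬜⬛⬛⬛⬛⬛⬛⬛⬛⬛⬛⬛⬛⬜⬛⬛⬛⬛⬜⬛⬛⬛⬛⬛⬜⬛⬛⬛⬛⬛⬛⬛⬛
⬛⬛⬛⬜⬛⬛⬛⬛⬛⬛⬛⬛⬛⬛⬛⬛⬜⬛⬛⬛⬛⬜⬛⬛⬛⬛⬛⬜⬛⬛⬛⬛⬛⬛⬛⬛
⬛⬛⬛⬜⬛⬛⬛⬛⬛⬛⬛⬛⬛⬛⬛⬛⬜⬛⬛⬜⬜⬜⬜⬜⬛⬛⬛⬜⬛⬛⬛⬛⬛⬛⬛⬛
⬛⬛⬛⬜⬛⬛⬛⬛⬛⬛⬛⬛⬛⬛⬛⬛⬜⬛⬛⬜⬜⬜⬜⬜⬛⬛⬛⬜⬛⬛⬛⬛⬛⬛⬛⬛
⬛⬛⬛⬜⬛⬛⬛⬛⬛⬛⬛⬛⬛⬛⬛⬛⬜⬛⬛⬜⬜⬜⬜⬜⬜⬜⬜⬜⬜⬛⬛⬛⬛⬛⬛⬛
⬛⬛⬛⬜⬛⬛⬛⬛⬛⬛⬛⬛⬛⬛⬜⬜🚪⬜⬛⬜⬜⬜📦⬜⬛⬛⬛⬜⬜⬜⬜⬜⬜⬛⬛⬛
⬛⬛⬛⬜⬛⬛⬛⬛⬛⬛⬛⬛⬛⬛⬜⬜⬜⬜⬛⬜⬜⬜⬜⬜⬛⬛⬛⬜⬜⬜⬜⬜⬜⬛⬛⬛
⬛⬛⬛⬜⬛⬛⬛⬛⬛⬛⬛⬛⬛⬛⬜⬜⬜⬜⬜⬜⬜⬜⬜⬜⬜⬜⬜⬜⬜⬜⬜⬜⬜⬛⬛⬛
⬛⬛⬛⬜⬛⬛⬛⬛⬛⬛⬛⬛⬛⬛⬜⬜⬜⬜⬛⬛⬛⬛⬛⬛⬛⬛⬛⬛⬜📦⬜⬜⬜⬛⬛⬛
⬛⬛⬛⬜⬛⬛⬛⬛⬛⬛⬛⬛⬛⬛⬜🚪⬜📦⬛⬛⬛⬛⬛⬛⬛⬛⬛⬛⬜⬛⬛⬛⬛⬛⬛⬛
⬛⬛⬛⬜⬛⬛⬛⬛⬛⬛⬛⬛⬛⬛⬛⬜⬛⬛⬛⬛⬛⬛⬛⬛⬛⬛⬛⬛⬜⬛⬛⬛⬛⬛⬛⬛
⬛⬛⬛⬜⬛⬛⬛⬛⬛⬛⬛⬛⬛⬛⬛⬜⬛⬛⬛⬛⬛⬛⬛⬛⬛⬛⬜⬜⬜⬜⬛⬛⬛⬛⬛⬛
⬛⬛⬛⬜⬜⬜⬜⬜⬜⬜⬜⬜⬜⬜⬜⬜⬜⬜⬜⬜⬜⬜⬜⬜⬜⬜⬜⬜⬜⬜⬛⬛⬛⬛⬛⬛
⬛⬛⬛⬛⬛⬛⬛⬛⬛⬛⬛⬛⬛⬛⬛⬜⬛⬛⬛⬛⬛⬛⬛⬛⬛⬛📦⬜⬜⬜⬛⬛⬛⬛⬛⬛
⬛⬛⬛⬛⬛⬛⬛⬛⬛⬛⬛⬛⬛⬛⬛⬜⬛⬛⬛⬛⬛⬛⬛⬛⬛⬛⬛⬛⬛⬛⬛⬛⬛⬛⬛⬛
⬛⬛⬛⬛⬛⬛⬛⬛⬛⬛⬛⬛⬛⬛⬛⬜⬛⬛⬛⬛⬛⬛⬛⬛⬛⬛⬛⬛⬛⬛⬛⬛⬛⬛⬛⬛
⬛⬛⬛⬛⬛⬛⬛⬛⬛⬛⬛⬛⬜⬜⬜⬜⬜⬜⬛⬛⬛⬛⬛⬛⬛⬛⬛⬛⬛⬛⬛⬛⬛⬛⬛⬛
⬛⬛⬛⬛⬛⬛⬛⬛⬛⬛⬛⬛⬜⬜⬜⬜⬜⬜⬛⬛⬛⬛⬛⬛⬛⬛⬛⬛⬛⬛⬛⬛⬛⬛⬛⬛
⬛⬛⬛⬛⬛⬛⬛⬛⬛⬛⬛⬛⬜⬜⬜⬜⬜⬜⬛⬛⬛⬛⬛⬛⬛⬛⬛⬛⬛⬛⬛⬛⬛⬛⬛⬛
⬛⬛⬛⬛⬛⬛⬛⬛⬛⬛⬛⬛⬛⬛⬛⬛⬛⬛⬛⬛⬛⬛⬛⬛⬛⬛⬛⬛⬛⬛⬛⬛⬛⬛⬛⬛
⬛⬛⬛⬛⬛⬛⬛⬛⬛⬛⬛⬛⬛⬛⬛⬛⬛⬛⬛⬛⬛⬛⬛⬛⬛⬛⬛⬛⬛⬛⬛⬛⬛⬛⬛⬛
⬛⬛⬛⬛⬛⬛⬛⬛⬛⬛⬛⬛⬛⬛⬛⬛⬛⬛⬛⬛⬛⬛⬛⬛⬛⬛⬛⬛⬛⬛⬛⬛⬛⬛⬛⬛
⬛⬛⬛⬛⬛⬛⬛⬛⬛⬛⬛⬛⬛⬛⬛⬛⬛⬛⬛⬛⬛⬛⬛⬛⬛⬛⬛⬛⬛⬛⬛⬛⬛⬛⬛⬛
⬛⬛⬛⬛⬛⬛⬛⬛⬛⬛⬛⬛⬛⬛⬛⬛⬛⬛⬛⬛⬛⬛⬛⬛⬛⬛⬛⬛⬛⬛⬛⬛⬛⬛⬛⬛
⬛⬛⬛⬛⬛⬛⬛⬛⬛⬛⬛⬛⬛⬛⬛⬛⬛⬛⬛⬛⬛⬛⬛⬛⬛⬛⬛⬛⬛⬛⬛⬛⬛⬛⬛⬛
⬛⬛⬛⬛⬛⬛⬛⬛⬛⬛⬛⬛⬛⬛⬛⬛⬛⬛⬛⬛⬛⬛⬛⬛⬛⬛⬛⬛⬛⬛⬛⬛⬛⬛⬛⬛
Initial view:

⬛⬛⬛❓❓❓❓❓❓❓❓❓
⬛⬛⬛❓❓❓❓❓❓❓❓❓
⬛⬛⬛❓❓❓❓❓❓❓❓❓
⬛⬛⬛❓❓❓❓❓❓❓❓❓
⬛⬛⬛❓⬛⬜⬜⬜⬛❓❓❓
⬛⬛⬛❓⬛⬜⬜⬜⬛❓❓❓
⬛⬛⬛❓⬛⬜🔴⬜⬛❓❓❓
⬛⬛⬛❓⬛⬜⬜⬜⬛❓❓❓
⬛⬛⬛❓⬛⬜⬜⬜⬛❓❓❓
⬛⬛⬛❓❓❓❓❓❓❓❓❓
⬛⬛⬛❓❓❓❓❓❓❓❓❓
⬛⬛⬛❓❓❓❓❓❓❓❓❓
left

⬛⬛⬛⬛❓❓❓❓❓❓❓❓
⬛⬛⬛⬛❓❓❓❓❓❓❓❓
⬛⬛⬛⬛❓❓❓❓❓❓❓❓
⬛⬛⬛⬛❓❓❓❓❓❓❓❓
⬛⬛⬛⬛⬛⬛⬜⬜⬜⬛❓❓
⬛⬛⬛⬛⬛⬛⬜⬜⬜⬛❓❓
⬛⬛⬛⬛⬛⬛🔴⬜⬜⬛❓❓
⬛⬛⬛⬛⬛⬛⬜⬜⬜⬛❓❓
⬛⬛⬛⬛⬛⬛⬜⬜⬜⬛❓❓
⬛⬛⬛⬛❓❓❓❓❓❓❓❓
⬛⬛⬛⬛❓❓❓❓❓❓❓❓
⬛⬛⬛⬛❓❓❓❓❓❓❓❓

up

⬛⬛⬛⬛❓❓❓❓❓❓❓❓
⬛⬛⬛⬛❓❓❓❓❓❓❓❓
⬛⬛⬛⬛❓❓❓❓❓❓❓❓
⬛⬛⬛⬛❓❓❓❓❓❓❓❓
⬛⬛⬛⬛⬛⬛⬛⬛⬛❓❓❓
⬛⬛⬛⬛⬛⬛⬜⬜⬜⬛❓❓
⬛⬛⬛⬛⬛⬛🔴⬜⬜⬛❓❓
⬛⬛⬛⬛⬛⬛⬜⬜⬜⬛❓❓
⬛⬛⬛⬛⬛⬛⬜⬜⬜⬛❓❓
⬛⬛⬛⬛⬛⬛⬜⬜⬜⬛❓❓
⬛⬛⬛⬛❓❓❓❓❓❓❓❓
⬛⬛⬛⬛❓❓❓❓❓❓❓❓

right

⬛⬛⬛❓❓❓❓❓❓❓❓❓
⬛⬛⬛❓❓❓❓❓❓❓❓❓
⬛⬛⬛❓❓❓❓❓❓❓❓❓
⬛⬛⬛❓❓❓❓❓❓❓❓❓
⬛⬛⬛⬛⬛⬛⬛⬛⬛❓❓❓
⬛⬛⬛⬛⬛⬜⬜⬜⬛❓❓❓
⬛⬛⬛⬛⬛⬜🔴⬜⬛❓❓❓
⬛⬛⬛⬛⬛⬜⬜⬜⬛❓❓❓
⬛⬛⬛⬛⬛⬜⬜⬜⬛❓❓❓
⬛⬛⬛⬛⬛⬜⬜⬜⬛❓❓❓
⬛⬛⬛❓❓❓❓❓❓❓❓❓
⬛⬛⬛❓❓❓❓❓❓❓❓❓

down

⬛⬛⬛❓❓❓❓❓❓❓❓❓
⬛⬛⬛❓❓❓❓❓❓❓❓❓
⬛⬛⬛❓❓❓❓❓❓❓❓❓
⬛⬛⬛⬛⬛⬛⬛⬛⬛❓❓❓
⬛⬛⬛⬛⬛⬜⬜⬜⬛❓❓❓
⬛⬛⬛⬛⬛⬜⬜⬜⬛❓❓❓
⬛⬛⬛⬛⬛⬜🔴⬜⬛❓❓❓
⬛⬛⬛⬛⬛⬜⬜⬜⬛❓❓❓
⬛⬛⬛⬛⬛⬜⬜⬜⬛❓❓❓
⬛⬛⬛❓❓❓❓❓❓❓❓❓
⬛⬛⬛❓❓❓❓❓❓❓❓❓
⬛⬛⬛❓❓❓❓❓❓❓❓❓

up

⬛⬛⬛❓❓❓❓❓❓❓❓❓
⬛⬛⬛❓❓❓❓❓❓❓❓❓
⬛⬛⬛❓❓❓❓❓❓❓❓❓
⬛⬛⬛❓❓❓❓❓❓❓❓❓
⬛⬛⬛⬛⬛⬛⬛⬛⬛❓❓❓
⬛⬛⬛⬛⬛⬜⬜⬜⬛❓❓❓
⬛⬛⬛⬛⬛⬜🔴⬜⬛❓❓❓
⬛⬛⬛⬛⬛⬜⬜⬜⬛❓❓❓
⬛⬛⬛⬛⬛⬜⬜⬜⬛❓❓❓
⬛⬛⬛⬛⬛⬜⬜⬜⬛❓❓❓
⬛⬛⬛❓❓❓❓❓❓❓❓❓
⬛⬛⬛❓❓❓❓❓❓❓❓❓

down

⬛⬛⬛❓❓❓❓❓❓❓❓❓
⬛⬛⬛❓❓❓❓❓❓❓❓❓
⬛⬛⬛❓❓❓❓❓❓❓❓❓
⬛⬛⬛⬛⬛⬛⬛⬛⬛❓❓❓
⬛⬛⬛⬛⬛⬜⬜⬜⬛❓❓❓
⬛⬛⬛⬛⬛⬜⬜⬜⬛❓❓❓
⬛⬛⬛⬛⬛⬜🔴⬜⬛❓❓❓
⬛⬛⬛⬛⬛⬜⬜⬜⬛❓❓❓
⬛⬛⬛⬛⬛⬜⬜⬜⬛❓❓❓
⬛⬛⬛❓❓❓❓❓❓❓❓❓
⬛⬛⬛❓❓❓❓❓❓❓❓❓
⬛⬛⬛❓❓❓❓❓❓❓❓❓

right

⬛⬛❓❓❓❓❓❓❓❓❓❓
⬛⬛❓❓❓❓❓❓❓❓❓❓
⬛⬛❓❓❓❓❓❓❓❓❓❓
⬛⬛⬛⬛⬛⬛⬛⬛❓❓❓❓
⬛⬛⬛⬛⬜⬜⬜⬛⬛❓❓❓
⬛⬛⬛⬛⬜⬜⬜⬛⬛❓❓❓
⬛⬛⬛⬛⬜⬜🔴⬛⬛❓❓❓
⬛⬛⬛⬛⬜⬜⬜⬛⬛❓❓❓
⬛⬛⬛⬛⬜⬜⬜⬛⬛❓❓❓
⬛⬛❓❓❓❓❓❓❓❓❓❓
⬛⬛❓❓❓❓❓❓❓❓❓❓
⬛⬛❓❓❓❓❓❓❓❓❓❓

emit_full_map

⬛⬛⬛⬛⬛⬛❓
⬛⬛⬜⬜⬜⬛⬛
⬛⬛⬜⬜⬜⬛⬛
⬛⬛⬜⬜🔴⬛⬛
⬛⬛⬜⬜⬜⬛⬛
⬛⬛⬜⬜⬜⬛⬛

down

⬛⬛❓❓❓❓❓❓❓❓❓❓
⬛⬛❓❓❓❓❓❓❓❓❓❓
⬛⬛⬛⬛⬛⬛⬛⬛❓❓❓❓
⬛⬛⬛⬛⬜⬜⬜⬛⬛❓❓❓
⬛⬛⬛⬛⬜⬜⬜⬛⬛❓❓❓
⬛⬛⬛⬛⬜⬜⬜⬛⬛❓❓❓
⬛⬛⬛⬛⬜⬜🔴⬛⬛❓❓❓
⬛⬛⬛⬛⬜⬜⬜⬛⬛❓❓❓
⬛⬛❓❓⬜⬜⬜⬛⬛❓❓❓
⬛⬛❓❓❓❓❓❓❓❓❓❓
⬛⬛❓❓❓❓❓❓❓❓❓❓
⬛⬛❓❓❓❓❓❓❓❓❓❓

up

⬛⬛❓❓❓❓❓❓❓❓❓❓
⬛⬛❓❓❓❓❓❓❓❓❓❓
⬛⬛❓❓❓❓❓❓❓❓❓❓
⬛⬛⬛⬛⬛⬛⬛⬛❓❓❓❓
⬛⬛⬛⬛⬜⬜⬜⬛⬛❓❓❓
⬛⬛⬛⬛⬜⬜⬜⬛⬛❓❓❓
⬛⬛⬛⬛⬜⬜🔴⬛⬛❓❓❓
⬛⬛⬛⬛⬜⬜⬜⬛⬛❓❓❓
⬛⬛⬛⬛⬜⬜⬜⬛⬛❓❓❓
⬛⬛❓❓⬜⬜⬜⬛⬛❓❓❓
⬛⬛❓❓❓❓❓❓❓❓❓❓
⬛⬛❓❓❓❓❓❓❓❓❓❓

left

⬛⬛⬛❓❓❓❓❓❓❓❓❓
⬛⬛⬛❓❓❓❓❓❓❓❓❓
⬛⬛⬛❓❓❓❓❓❓❓❓❓
⬛⬛⬛⬛⬛⬛⬛⬛⬛❓❓❓
⬛⬛⬛⬛⬛⬜⬜⬜⬛⬛❓❓
⬛⬛⬛⬛⬛⬜⬜⬜⬛⬛❓❓
⬛⬛⬛⬛⬛⬜🔴⬜⬛⬛❓❓
⬛⬛⬛⬛⬛⬜⬜⬜⬛⬛❓❓
⬛⬛⬛⬛⬛⬜⬜⬜⬛⬛❓❓
⬛⬛⬛❓❓⬜⬜⬜⬛⬛❓❓
⬛⬛⬛❓❓❓❓❓❓❓❓❓
⬛⬛⬛❓❓❓❓❓❓❓❓❓

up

⬛⬛⬛❓❓❓❓❓❓❓❓❓
⬛⬛⬛❓❓❓❓❓❓❓❓❓
⬛⬛⬛❓❓❓❓❓❓❓❓❓
⬛⬛⬛❓❓❓❓❓❓❓❓❓
⬛⬛⬛⬛⬛⬛⬛⬛⬛❓❓❓
⬛⬛⬛⬛⬛⬜⬜⬜⬛⬛❓❓
⬛⬛⬛⬛⬛⬜🔴⬜⬛⬛❓❓
⬛⬛⬛⬛⬛⬜⬜⬜⬛⬛❓❓
⬛⬛⬛⬛⬛⬜⬜⬜⬛⬛❓❓
⬛⬛⬛⬛⬛⬜⬜⬜⬛⬛❓❓
⬛⬛⬛❓❓⬜⬜⬜⬛⬛❓❓
⬛⬛⬛❓❓❓❓❓❓❓❓❓

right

⬛⬛❓❓❓❓❓❓❓❓❓❓
⬛⬛❓❓❓❓❓❓❓❓❓❓
⬛⬛❓❓❓❓❓❓❓❓❓❓
⬛⬛❓❓❓❓❓❓❓❓❓❓
⬛⬛⬛⬛⬛⬛⬛⬛⬛❓❓❓
⬛⬛⬛⬛⬜⬜⬜⬛⬛❓❓❓
⬛⬛⬛⬛⬜⬜🔴⬛⬛❓❓❓
⬛⬛⬛⬛⬜⬜⬜⬛⬛❓❓❓
⬛⬛⬛⬛⬜⬜⬜⬛⬛❓❓❓
⬛⬛⬛⬛⬜⬜⬜⬛⬛❓❓❓
⬛⬛❓❓⬜⬜⬜⬛⬛❓❓❓
⬛⬛❓❓❓❓❓❓❓❓❓❓

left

⬛⬛⬛❓❓❓❓❓❓❓❓❓
⬛⬛⬛❓❓❓❓❓❓❓❓❓
⬛⬛⬛❓❓❓❓❓❓❓❓❓
⬛⬛⬛❓❓❓❓❓❓❓❓❓
⬛⬛⬛⬛⬛⬛⬛⬛⬛⬛❓❓
⬛⬛⬛⬛⬛⬜⬜⬜⬛⬛❓❓
⬛⬛⬛⬛⬛⬜🔴⬜⬛⬛❓❓
⬛⬛⬛⬛⬛⬜⬜⬜⬛⬛❓❓
⬛⬛⬛⬛⬛⬜⬜⬜⬛⬛❓❓
⬛⬛⬛⬛⬛⬜⬜⬜⬛⬛❓❓
⬛⬛⬛❓❓⬜⬜⬜⬛⬛❓❓
⬛⬛⬛❓❓❓❓❓❓❓❓❓

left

⬛⬛⬛⬛❓❓❓❓❓❓❓❓
⬛⬛⬛⬛❓❓❓❓❓❓❓❓
⬛⬛⬛⬛❓❓❓❓❓❓❓❓
⬛⬛⬛⬛❓❓❓❓❓❓❓❓
⬛⬛⬛⬛⬛⬛⬛⬛⬛⬛⬛❓
⬛⬛⬛⬛⬛⬛⬜⬜⬜⬛⬛❓
⬛⬛⬛⬛⬛⬛🔴⬜⬜⬛⬛❓
⬛⬛⬛⬛⬛⬛⬜⬜⬜⬛⬛❓
⬛⬛⬛⬛⬛⬛⬜⬜⬜⬛⬛❓
⬛⬛⬛⬛⬛⬛⬜⬜⬜⬛⬛❓
⬛⬛⬛⬛❓❓⬜⬜⬜⬛⬛❓
⬛⬛⬛⬛❓❓❓❓❓❓❓❓

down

⬛⬛⬛⬛❓❓❓❓❓❓❓❓
⬛⬛⬛⬛❓❓❓❓❓❓❓❓
⬛⬛⬛⬛❓❓❓❓❓❓❓❓
⬛⬛⬛⬛⬛⬛⬛⬛⬛⬛⬛❓
⬛⬛⬛⬛⬛⬛⬜⬜⬜⬛⬛❓
⬛⬛⬛⬛⬛⬛⬜⬜⬜⬛⬛❓
⬛⬛⬛⬛⬛⬛🔴⬜⬜⬛⬛❓
⬛⬛⬛⬛⬛⬛⬜⬜⬜⬛⬛❓
⬛⬛⬛⬛⬛⬛⬜⬜⬜⬛⬛❓
⬛⬛⬛⬛❓❓⬜⬜⬜⬛⬛❓
⬛⬛⬛⬛❓❓❓❓❓❓❓❓
⬛⬛⬛⬛❓❓❓❓❓❓❓❓

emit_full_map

⬛⬛⬛⬛⬛⬛⬛
⬛⬛⬜⬜⬜⬛⬛
⬛⬛⬜⬜⬜⬛⬛
⬛⬛🔴⬜⬜⬛⬛
⬛⬛⬜⬜⬜⬛⬛
⬛⬛⬜⬜⬜⬛⬛
❓❓⬜⬜⬜⬛⬛

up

⬛⬛⬛⬛❓❓❓❓❓❓❓❓
⬛⬛⬛⬛❓❓❓❓❓❓❓❓
⬛⬛⬛⬛❓❓❓❓❓❓❓❓
⬛⬛⬛⬛❓❓❓❓❓❓❓❓
⬛⬛⬛⬛⬛⬛⬛⬛⬛⬛⬛❓
⬛⬛⬛⬛⬛⬛⬜⬜⬜⬛⬛❓
⬛⬛⬛⬛⬛⬛🔴⬜⬜⬛⬛❓
⬛⬛⬛⬛⬛⬛⬜⬜⬜⬛⬛❓
⬛⬛⬛⬛⬛⬛⬜⬜⬜⬛⬛❓
⬛⬛⬛⬛⬛⬛⬜⬜⬜⬛⬛❓
⬛⬛⬛⬛❓❓⬜⬜⬜⬛⬛❓
⬛⬛⬛⬛❓❓❓❓❓❓❓❓

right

⬛⬛⬛❓❓❓❓❓❓❓❓❓
⬛⬛⬛❓❓❓❓❓❓❓❓❓
⬛⬛⬛❓❓❓❓❓❓❓❓❓
⬛⬛⬛❓❓❓❓❓❓❓❓❓
⬛⬛⬛⬛⬛⬛⬛⬛⬛⬛❓❓
⬛⬛⬛⬛⬛⬜⬜⬜⬛⬛❓❓
⬛⬛⬛⬛⬛⬜🔴⬜⬛⬛❓❓
⬛⬛⬛⬛⬛⬜⬜⬜⬛⬛❓❓
⬛⬛⬛⬛⬛⬜⬜⬜⬛⬛❓❓
⬛⬛⬛⬛⬛⬜⬜⬜⬛⬛❓❓
⬛⬛⬛❓❓⬜⬜⬜⬛⬛❓❓
⬛⬛⬛❓❓❓❓❓❓❓❓❓
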